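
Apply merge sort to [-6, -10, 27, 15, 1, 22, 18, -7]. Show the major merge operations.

Divide and conquer:
  Merge [-6] + [-10] -> [-10, -6]
  Merge [27] + [15] -> [15, 27]
  Merge [-10, -6] + [15, 27] -> [-10, -6, 15, 27]
  Merge [1] + [22] -> [1, 22]
  Merge [18] + [-7] -> [-7, 18]
  Merge [1, 22] + [-7, 18] -> [-7, 1, 18, 22]
  Merge [-10, -6, 15, 27] + [-7, 1, 18, 22] -> [-10, -7, -6, 1, 15, 18, 22, 27]


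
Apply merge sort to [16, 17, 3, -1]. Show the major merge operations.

Divide and conquer:
  Merge [16] + [17] -> [16, 17]
  Merge [3] + [-1] -> [-1, 3]
  Merge [16, 17] + [-1, 3] -> [-1, 3, 16, 17]


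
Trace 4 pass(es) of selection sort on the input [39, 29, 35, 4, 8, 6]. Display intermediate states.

Pass 1: Select minimum 4 at index 3, swap -> [4, 29, 35, 39, 8, 6]
Pass 2: Select minimum 6 at index 5, swap -> [4, 6, 35, 39, 8, 29]
Pass 3: Select minimum 8 at index 4, swap -> [4, 6, 8, 39, 35, 29]
Pass 4: Select minimum 29 at index 5, swap -> [4, 6, 8, 29, 35, 39]


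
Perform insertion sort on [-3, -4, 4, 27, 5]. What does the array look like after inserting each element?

First element -3 is already 'sorted'
Insert -4: shifted 1 elements -> [-4, -3, 4, 27, 5]
Insert 4: shifted 0 elements -> [-4, -3, 4, 27, 5]
Insert 27: shifted 0 elements -> [-4, -3, 4, 27, 5]
Insert 5: shifted 1 elements -> [-4, -3, 4, 5, 27]


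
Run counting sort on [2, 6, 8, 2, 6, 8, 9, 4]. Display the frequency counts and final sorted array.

Count array: [0, 0, 2, 0, 1, 0, 2, 0, 2, 1]
(count[i] = number of elements equal to i)
Cumulative count: [0, 0, 2, 2, 3, 3, 5, 5, 7, 8]
Sorted: [2, 2, 4, 6, 6, 8, 8, 9]


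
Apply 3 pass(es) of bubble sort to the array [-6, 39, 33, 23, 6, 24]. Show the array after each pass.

After pass 1: [-6, 33, 23, 6, 24, 39] (4 swaps)
After pass 2: [-6, 23, 6, 24, 33, 39] (3 swaps)
After pass 3: [-6, 6, 23, 24, 33, 39] (1 swaps)
Total swaps: 8


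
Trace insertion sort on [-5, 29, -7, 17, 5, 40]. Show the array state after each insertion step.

First element -5 is already 'sorted'
Insert 29: shifted 0 elements -> [-5, 29, -7, 17, 5, 40]
Insert -7: shifted 2 elements -> [-7, -5, 29, 17, 5, 40]
Insert 17: shifted 1 elements -> [-7, -5, 17, 29, 5, 40]
Insert 5: shifted 2 elements -> [-7, -5, 5, 17, 29, 40]
Insert 40: shifted 0 elements -> [-7, -5, 5, 17, 29, 40]


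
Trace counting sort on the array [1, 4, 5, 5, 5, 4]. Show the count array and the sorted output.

Count array: [0, 1, 0, 0, 2, 3]
(count[i] = number of elements equal to i)
Cumulative count: [0, 1, 1, 1, 3, 6]
Sorted: [1, 4, 4, 5, 5, 5]


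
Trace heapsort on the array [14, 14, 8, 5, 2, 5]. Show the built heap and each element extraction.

Build heap: [14, 14, 8, 5, 2, 5]
Extract 14: [14, 5, 8, 5, 2, 14]
Extract 14: [8, 5, 2, 5, 14, 14]
Extract 8: [5, 5, 2, 8, 14, 14]
Extract 5: [5, 2, 5, 8, 14, 14]
Extract 5: [2, 5, 5, 8, 14, 14]


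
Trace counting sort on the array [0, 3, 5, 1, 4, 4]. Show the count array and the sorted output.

Count array: [1, 1, 0, 1, 2, 1]
(count[i] = number of elements equal to i)
Cumulative count: [1, 2, 2, 3, 5, 6]
Sorted: [0, 1, 3, 4, 4, 5]


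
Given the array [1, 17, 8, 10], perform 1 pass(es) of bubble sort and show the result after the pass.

After pass 1: [1, 8, 10, 17] (2 swaps)
Total swaps: 2


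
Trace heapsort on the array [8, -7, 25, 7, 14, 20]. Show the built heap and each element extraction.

Build heap: [25, 14, 20, 7, -7, 8]
Extract 25: [20, 14, 8, 7, -7, 25]
Extract 20: [14, 7, 8, -7, 20, 25]
Extract 14: [8, 7, -7, 14, 20, 25]
Extract 8: [7, -7, 8, 14, 20, 25]
Extract 7: [-7, 7, 8, 14, 20, 25]


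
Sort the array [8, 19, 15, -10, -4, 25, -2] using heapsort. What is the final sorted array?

Build heap: [25, 19, 15, -10, -4, 8, -2]
Extract 25: [19, -2, 15, -10, -4, 8, 25]
Extract 19: [15, -2, 8, -10, -4, 19, 25]
Extract 15: [8, -2, -4, -10, 15, 19, 25]
Extract 8: [-2, -10, -4, 8, 15, 19, 25]
Extract -2: [-4, -10, -2, 8, 15, 19, 25]
Extract -4: [-10, -4, -2, 8, 15, 19, 25]


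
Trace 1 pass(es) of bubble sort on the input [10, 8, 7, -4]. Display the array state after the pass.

After pass 1: [8, 7, -4, 10] (3 swaps)
Total swaps: 3


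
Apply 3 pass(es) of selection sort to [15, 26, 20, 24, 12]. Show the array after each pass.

Pass 1: Select minimum 12 at index 4, swap -> [12, 26, 20, 24, 15]
Pass 2: Select minimum 15 at index 4, swap -> [12, 15, 20, 24, 26]
Pass 3: Select minimum 20 at index 2, swap -> [12, 15, 20, 24, 26]


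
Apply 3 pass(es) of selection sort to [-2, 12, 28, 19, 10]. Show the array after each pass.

Pass 1: Select minimum -2 at index 0, swap -> [-2, 12, 28, 19, 10]
Pass 2: Select minimum 10 at index 4, swap -> [-2, 10, 28, 19, 12]
Pass 3: Select minimum 12 at index 4, swap -> [-2, 10, 12, 19, 28]


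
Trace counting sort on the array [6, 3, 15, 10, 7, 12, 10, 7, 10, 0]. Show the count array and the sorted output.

Count array: [1, 0, 0, 1, 0, 0, 1, 2, 0, 0, 3, 0, 1, 0, 0, 1]
(count[i] = number of elements equal to i)
Cumulative count: [1, 1, 1, 2, 2, 2, 3, 5, 5, 5, 8, 8, 9, 9, 9, 10]
Sorted: [0, 3, 6, 7, 7, 10, 10, 10, 12, 15]


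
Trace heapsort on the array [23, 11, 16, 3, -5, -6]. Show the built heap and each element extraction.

Build heap: [23, 11, 16, 3, -5, -6]
Extract 23: [16, 11, -6, 3, -5, 23]
Extract 16: [11, 3, -6, -5, 16, 23]
Extract 11: [3, -5, -6, 11, 16, 23]
Extract 3: [-5, -6, 3, 11, 16, 23]
Extract -5: [-6, -5, 3, 11, 16, 23]


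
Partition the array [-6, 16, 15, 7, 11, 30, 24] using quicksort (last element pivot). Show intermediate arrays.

Partition 1: pivot=24 at index 5 -> [-6, 16, 15, 7, 11, 24, 30]
Partition 2: pivot=11 at index 2 -> [-6, 7, 11, 16, 15, 24, 30]
Partition 3: pivot=7 at index 1 -> [-6, 7, 11, 16, 15, 24, 30]
Partition 4: pivot=15 at index 3 -> [-6, 7, 11, 15, 16, 24, 30]


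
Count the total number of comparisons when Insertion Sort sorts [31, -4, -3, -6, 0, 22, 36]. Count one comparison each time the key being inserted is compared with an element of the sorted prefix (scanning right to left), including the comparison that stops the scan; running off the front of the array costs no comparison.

Insert -4: 31 > -4 (shift), reached front = 1 comparison(s) -> [-4, 31, -3, -6, 0, 22, 36]
Insert -3: 31 > -3 (shift), -4 <= -3 (stop) = 2 comparison(s) -> [-4, -3, 31, -6, 0, 22, 36]
Insert -6: 31 > -6 (shift), -3 > -6 (shift), -4 > -6 (shift), reached front = 3 comparison(s) -> [-6, -4, -3, 31, 0, 22, 36]
Insert 0: 31 > 0 (shift), -3 <= 0 (stop) = 2 comparison(s) -> [-6, -4, -3, 0, 31, 22, 36]
Insert 22: 31 > 22 (shift), 0 <= 22 (stop) = 2 comparison(s) -> [-6, -4, -3, 0, 22, 31, 36]
Insert 36: 31 <= 36 (stop) = 1 comparison(s) -> [-6, -4, -3, 0, 22, 31, 36]
Total comparisons: 1 + 2 + 3 + 2 + 2 + 1 = 11


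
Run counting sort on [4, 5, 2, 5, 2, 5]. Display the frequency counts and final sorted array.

Count array: [0, 0, 2, 0, 1, 3]
(count[i] = number of elements equal to i)
Cumulative count: [0, 0, 2, 2, 3, 6]
Sorted: [2, 2, 4, 5, 5, 5]


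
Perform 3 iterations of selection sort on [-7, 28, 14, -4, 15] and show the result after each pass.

Pass 1: Select minimum -7 at index 0, swap -> [-7, 28, 14, -4, 15]
Pass 2: Select minimum -4 at index 3, swap -> [-7, -4, 14, 28, 15]
Pass 3: Select minimum 14 at index 2, swap -> [-7, -4, 14, 28, 15]


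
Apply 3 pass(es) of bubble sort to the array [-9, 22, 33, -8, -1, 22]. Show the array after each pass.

After pass 1: [-9, 22, -8, -1, 22, 33] (3 swaps)
After pass 2: [-9, -8, -1, 22, 22, 33] (2 swaps)
After pass 3: [-9, -8, -1, 22, 22, 33] (0 swaps)
Total swaps: 5


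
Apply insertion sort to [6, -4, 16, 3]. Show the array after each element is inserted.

First element 6 is already 'sorted'
Insert -4: shifted 1 elements -> [-4, 6, 16, 3]
Insert 16: shifted 0 elements -> [-4, 6, 16, 3]
Insert 3: shifted 2 elements -> [-4, 3, 6, 16]


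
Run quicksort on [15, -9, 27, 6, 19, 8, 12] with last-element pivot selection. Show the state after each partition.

Partition 1: pivot=12 at index 3 -> [-9, 6, 8, 12, 19, 27, 15]
Partition 2: pivot=8 at index 2 -> [-9, 6, 8, 12, 19, 27, 15]
Partition 3: pivot=6 at index 1 -> [-9, 6, 8, 12, 19, 27, 15]
Partition 4: pivot=15 at index 4 -> [-9, 6, 8, 12, 15, 27, 19]
Partition 5: pivot=19 at index 5 -> [-9, 6, 8, 12, 15, 19, 27]


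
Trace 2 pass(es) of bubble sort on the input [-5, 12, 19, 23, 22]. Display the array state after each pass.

After pass 1: [-5, 12, 19, 22, 23] (1 swaps)
After pass 2: [-5, 12, 19, 22, 23] (0 swaps)
Total swaps: 1


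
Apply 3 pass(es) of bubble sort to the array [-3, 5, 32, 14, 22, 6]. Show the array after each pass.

After pass 1: [-3, 5, 14, 22, 6, 32] (3 swaps)
After pass 2: [-3, 5, 14, 6, 22, 32] (1 swaps)
After pass 3: [-3, 5, 6, 14, 22, 32] (1 swaps)
Total swaps: 5


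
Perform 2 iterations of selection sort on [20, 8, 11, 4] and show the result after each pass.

Pass 1: Select minimum 4 at index 3, swap -> [4, 8, 11, 20]
Pass 2: Select minimum 8 at index 1, swap -> [4, 8, 11, 20]


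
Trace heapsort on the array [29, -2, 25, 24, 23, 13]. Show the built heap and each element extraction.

Build heap: [29, 24, 25, -2, 23, 13]
Extract 29: [25, 24, 13, -2, 23, 29]
Extract 25: [24, 23, 13, -2, 25, 29]
Extract 24: [23, -2, 13, 24, 25, 29]
Extract 23: [13, -2, 23, 24, 25, 29]
Extract 13: [-2, 13, 23, 24, 25, 29]


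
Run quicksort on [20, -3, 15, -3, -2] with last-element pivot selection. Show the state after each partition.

Partition 1: pivot=-2 at index 2 -> [-3, -3, -2, 20, 15]
Partition 2: pivot=-3 at index 1 -> [-3, -3, -2, 20, 15]
Partition 3: pivot=15 at index 3 -> [-3, -3, -2, 15, 20]


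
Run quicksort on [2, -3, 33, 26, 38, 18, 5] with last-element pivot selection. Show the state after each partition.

Partition 1: pivot=5 at index 2 -> [2, -3, 5, 26, 38, 18, 33]
Partition 2: pivot=-3 at index 0 -> [-3, 2, 5, 26, 38, 18, 33]
Partition 3: pivot=33 at index 5 -> [-3, 2, 5, 26, 18, 33, 38]
Partition 4: pivot=18 at index 3 -> [-3, 2, 5, 18, 26, 33, 38]


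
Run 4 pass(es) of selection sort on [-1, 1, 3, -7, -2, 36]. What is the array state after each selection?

Pass 1: Select minimum -7 at index 3, swap -> [-7, 1, 3, -1, -2, 36]
Pass 2: Select minimum -2 at index 4, swap -> [-7, -2, 3, -1, 1, 36]
Pass 3: Select minimum -1 at index 3, swap -> [-7, -2, -1, 3, 1, 36]
Pass 4: Select minimum 1 at index 4, swap -> [-7, -2, -1, 1, 3, 36]


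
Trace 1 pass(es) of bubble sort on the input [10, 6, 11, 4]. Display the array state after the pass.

After pass 1: [6, 10, 4, 11] (2 swaps)
Total swaps: 2


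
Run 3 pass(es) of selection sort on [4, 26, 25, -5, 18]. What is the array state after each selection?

Pass 1: Select minimum -5 at index 3, swap -> [-5, 26, 25, 4, 18]
Pass 2: Select minimum 4 at index 3, swap -> [-5, 4, 25, 26, 18]
Pass 3: Select minimum 18 at index 4, swap -> [-5, 4, 18, 26, 25]


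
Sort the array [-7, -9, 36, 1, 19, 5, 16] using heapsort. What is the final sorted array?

Build heap: [36, 19, 16, 1, -9, 5, -7]
Extract 36: [19, 1, 16, -7, -9, 5, 36]
Extract 19: [16, 1, 5, -7, -9, 19, 36]
Extract 16: [5, 1, -9, -7, 16, 19, 36]
Extract 5: [1, -7, -9, 5, 16, 19, 36]
Extract 1: [-7, -9, 1, 5, 16, 19, 36]
Extract -7: [-9, -7, 1, 5, 16, 19, 36]


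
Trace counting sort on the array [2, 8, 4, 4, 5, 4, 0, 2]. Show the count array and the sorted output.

Count array: [1, 0, 2, 0, 3, 1, 0, 0, 1]
(count[i] = number of elements equal to i)
Cumulative count: [1, 1, 3, 3, 6, 7, 7, 7, 8]
Sorted: [0, 2, 2, 4, 4, 4, 5, 8]


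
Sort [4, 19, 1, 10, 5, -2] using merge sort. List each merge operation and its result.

Divide and conquer:
  Merge [19] + [1] -> [1, 19]
  Merge [4] + [1, 19] -> [1, 4, 19]
  Merge [5] + [-2] -> [-2, 5]
  Merge [10] + [-2, 5] -> [-2, 5, 10]
  Merge [1, 4, 19] + [-2, 5, 10] -> [-2, 1, 4, 5, 10, 19]


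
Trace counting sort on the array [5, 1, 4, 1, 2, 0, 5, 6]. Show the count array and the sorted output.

Count array: [1, 2, 1, 0, 1, 2, 1]
(count[i] = number of elements equal to i)
Cumulative count: [1, 3, 4, 4, 5, 7, 8]
Sorted: [0, 1, 1, 2, 4, 5, 5, 6]


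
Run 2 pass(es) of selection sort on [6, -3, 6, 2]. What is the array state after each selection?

Pass 1: Select minimum -3 at index 1, swap -> [-3, 6, 6, 2]
Pass 2: Select minimum 2 at index 3, swap -> [-3, 2, 6, 6]


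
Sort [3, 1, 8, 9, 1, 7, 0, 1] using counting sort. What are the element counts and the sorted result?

Count array: [1, 3, 0, 1, 0, 0, 0, 1, 1, 1]
(count[i] = number of elements equal to i)
Cumulative count: [1, 4, 4, 5, 5, 5, 5, 6, 7, 8]
Sorted: [0, 1, 1, 1, 3, 7, 8, 9]


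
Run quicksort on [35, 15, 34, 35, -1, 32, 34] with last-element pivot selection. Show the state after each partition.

Partition 1: pivot=34 at index 4 -> [15, 34, -1, 32, 34, 35, 35]
Partition 2: pivot=32 at index 2 -> [15, -1, 32, 34, 34, 35, 35]
Partition 3: pivot=-1 at index 0 -> [-1, 15, 32, 34, 34, 35, 35]
Partition 4: pivot=35 at index 6 -> [-1, 15, 32, 34, 34, 35, 35]


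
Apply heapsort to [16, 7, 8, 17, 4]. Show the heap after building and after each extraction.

Build heap: [17, 16, 8, 7, 4]
Extract 17: [16, 7, 8, 4, 17]
Extract 16: [8, 7, 4, 16, 17]
Extract 8: [7, 4, 8, 16, 17]
Extract 7: [4, 7, 8, 16, 17]


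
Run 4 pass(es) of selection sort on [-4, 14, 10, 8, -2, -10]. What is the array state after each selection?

Pass 1: Select minimum -10 at index 5, swap -> [-10, 14, 10, 8, -2, -4]
Pass 2: Select minimum -4 at index 5, swap -> [-10, -4, 10, 8, -2, 14]
Pass 3: Select minimum -2 at index 4, swap -> [-10, -4, -2, 8, 10, 14]
Pass 4: Select minimum 8 at index 3, swap -> [-10, -4, -2, 8, 10, 14]


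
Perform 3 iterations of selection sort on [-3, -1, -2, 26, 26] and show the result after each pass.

Pass 1: Select minimum -3 at index 0, swap -> [-3, -1, -2, 26, 26]
Pass 2: Select minimum -2 at index 2, swap -> [-3, -2, -1, 26, 26]
Pass 3: Select minimum -1 at index 2, swap -> [-3, -2, -1, 26, 26]


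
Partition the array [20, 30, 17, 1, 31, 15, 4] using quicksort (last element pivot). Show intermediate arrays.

Partition 1: pivot=4 at index 1 -> [1, 4, 17, 20, 31, 15, 30]
Partition 2: pivot=30 at index 5 -> [1, 4, 17, 20, 15, 30, 31]
Partition 3: pivot=15 at index 2 -> [1, 4, 15, 20, 17, 30, 31]
Partition 4: pivot=17 at index 3 -> [1, 4, 15, 17, 20, 30, 31]


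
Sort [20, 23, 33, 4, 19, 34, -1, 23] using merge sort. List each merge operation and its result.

Divide and conquer:
  Merge [20] + [23] -> [20, 23]
  Merge [33] + [4] -> [4, 33]
  Merge [20, 23] + [4, 33] -> [4, 20, 23, 33]
  Merge [19] + [34] -> [19, 34]
  Merge [-1] + [23] -> [-1, 23]
  Merge [19, 34] + [-1, 23] -> [-1, 19, 23, 34]
  Merge [4, 20, 23, 33] + [-1, 19, 23, 34] -> [-1, 4, 19, 20, 23, 23, 33, 34]


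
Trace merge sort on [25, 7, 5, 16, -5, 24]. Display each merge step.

Divide and conquer:
  Merge [7] + [5] -> [5, 7]
  Merge [25] + [5, 7] -> [5, 7, 25]
  Merge [-5] + [24] -> [-5, 24]
  Merge [16] + [-5, 24] -> [-5, 16, 24]
  Merge [5, 7, 25] + [-5, 16, 24] -> [-5, 5, 7, 16, 24, 25]


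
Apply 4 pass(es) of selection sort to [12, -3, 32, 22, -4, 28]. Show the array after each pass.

Pass 1: Select minimum -4 at index 4, swap -> [-4, -3, 32, 22, 12, 28]
Pass 2: Select minimum -3 at index 1, swap -> [-4, -3, 32, 22, 12, 28]
Pass 3: Select minimum 12 at index 4, swap -> [-4, -3, 12, 22, 32, 28]
Pass 4: Select minimum 22 at index 3, swap -> [-4, -3, 12, 22, 32, 28]


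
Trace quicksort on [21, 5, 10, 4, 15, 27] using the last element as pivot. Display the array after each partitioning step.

Partition 1: pivot=27 at index 5 -> [21, 5, 10, 4, 15, 27]
Partition 2: pivot=15 at index 3 -> [5, 10, 4, 15, 21, 27]
Partition 3: pivot=4 at index 0 -> [4, 10, 5, 15, 21, 27]
Partition 4: pivot=5 at index 1 -> [4, 5, 10, 15, 21, 27]


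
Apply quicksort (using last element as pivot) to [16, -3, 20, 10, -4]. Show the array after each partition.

Partition 1: pivot=-4 at index 0 -> [-4, -3, 20, 10, 16]
Partition 2: pivot=16 at index 3 -> [-4, -3, 10, 16, 20]
Partition 3: pivot=10 at index 2 -> [-4, -3, 10, 16, 20]


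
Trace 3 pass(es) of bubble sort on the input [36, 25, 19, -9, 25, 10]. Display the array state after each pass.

After pass 1: [25, 19, -9, 25, 10, 36] (5 swaps)
After pass 2: [19, -9, 25, 10, 25, 36] (3 swaps)
After pass 3: [-9, 19, 10, 25, 25, 36] (2 swaps)
Total swaps: 10


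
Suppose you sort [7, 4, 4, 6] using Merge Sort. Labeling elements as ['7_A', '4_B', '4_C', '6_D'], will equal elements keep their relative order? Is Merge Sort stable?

Trace Merge Sort on the labeled array (the key is the number; the letter only tracks identity):
  Merge [7_A] + [4_B] -> [4_B, 7_A]
  Merge [4_C] + [6_D] -> [4_C, 6_D]
  Merge [4_B, 7_A] + [4_C, 6_D] -> [4_B, 4_C, 6_D, 7_A]
Final order: [4_B, 4_C, 6_D, 7_A]
Equal keys:
  value 4: originally 4_B, 4_C; after sorting 4_B, 4_C -> order preserved
All equal keys kept their original relative order. Merge Sort is stable: when the heads of the two halves are equal the merge takes from the left half first.
Answer: Stable


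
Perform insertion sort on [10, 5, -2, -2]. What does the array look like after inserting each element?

First element 10 is already 'sorted'
Insert 5: shifted 1 elements -> [5, 10, -2, -2]
Insert -2: shifted 2 elements -> [-2, 5, 10, -2]
Insert -2: shifted 2 elements -> [-2, -2, 5, 10]


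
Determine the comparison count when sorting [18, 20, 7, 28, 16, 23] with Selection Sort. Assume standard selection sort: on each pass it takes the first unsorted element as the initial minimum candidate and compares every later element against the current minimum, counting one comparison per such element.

Pass 1: scan indices 1..5 for the minimum = 5 comparison(s); min is 7, place at index 0 -> [7, 20, 18, 28, 16, 23]
Pass 2: scan indices 2..5 for the minimum = 4 comparison(s); min is 16, place at index 1 -> [7, 16, 18, 28, 20, 23]
Pass 3: scan indices 3..5 for the minimum = 3 comparison(s); min is 18, place at index 2 -> [7, 16, 18, 28, 20, 23]
Pass 4: scan indices 4..5 for the minimum = 2 comparison(s); min is 20, place at index 3 -> [7, 16, 18, 20, 28, 23]
Pass 5: scan indices 5..5 for the minimum = 1 comparison(s); min is 23, place at index 4 -> [7, 16, 18, 20, 23, 28]
Selection sort always scans the whole unsorted suffix, so the count is (n-1) + (n-2) + ... + 1 = n(n-1)/2 = 6*5/2 = 15 regardless of the input order.
Total comparisons: 5 + 4 + 3 + 2 + 1 = 15


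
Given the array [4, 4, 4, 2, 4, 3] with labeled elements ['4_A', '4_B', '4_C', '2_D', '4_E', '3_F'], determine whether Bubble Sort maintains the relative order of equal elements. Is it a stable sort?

Trace Bubble Sort on the labeled array (the key is the number; the letter only tracks identity):
  After pass 1: [4_A, 4_B, 2_D, 4_C, 3_F, 4_E]
  After pass 2: [4_A, 2_D, 4_B, 3_F, 4_C, 4_E]
  After pass 3: [2_D, 4_A, 3_F, 4_B, 4_C, 4_E]
  After pass 4: [2_D, 3_F, 4_A, 4_B, 4_C, 4_E]
  After pass 5: [2_D, 3_F, 4_A, 4_B, 4_C, 4_E] (no swaps, done)
Final order: [2_D, 3_F, 4_A, 4_B, 4_C, 4_E]
Equal keys:
  value 4: originally 4_A, 4_B, 4_C, 4_E; after sorting 4_A, 4_B, 4_C, 4_E -> order preserved
All equal keys kept their original relative order. Bubble Sort is stable: it only swaps adjacent elements when the left one is strictly greater, so equal keys never move past each other.
Answer: Stable


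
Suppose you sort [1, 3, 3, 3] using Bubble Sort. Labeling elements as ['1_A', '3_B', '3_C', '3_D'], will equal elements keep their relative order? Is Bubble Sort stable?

Trace Bubble Sort on the labeled array (the key is the number; the letter only tracks identity):
  After pass 1: [1_A, 3_B, 3_C, 3_D] (no swaps, done)
Final order: [1_A, 3_B, 3_C, 3_D]
Equal keys:
  value 3: originally 3_B, 3_C, 3_D; after sorting 3_B, 3_C, 3_D -> order preserved
All equal keys kept their original relative order. Bubble Sort is stable: it only swaps adjacent elements when the left one is strictly greater, so equal keys never move past each other.
Answer: Stable


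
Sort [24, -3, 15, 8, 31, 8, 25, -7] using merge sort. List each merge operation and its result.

Divide and conquer:
  Merge [24] + [-3] -> [-3, 24]
  Merge [15] + [8] -> [8, 15]
  Merge [-3, 24] + [8, 15] -> [-3, 8, 15, 24]
  Merge [31] + [8] -> [8, 31]
  Merge [25] + [-7] -> [-7, 25]
  Merge [8, 31] + [-7, 25] -> [-7, 8, 25, 31]
  Merge [-3, 8, 15, 24] + [-7, 8, 25, 31] -> [-7, -3, 8, 8, 15, 24, 25, 31]


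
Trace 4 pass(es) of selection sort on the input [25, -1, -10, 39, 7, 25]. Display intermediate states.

Pass 1: Select minimum -10 at index 2, swap -> [-10, -1, 25, 39, 7, 25]
Pass 2: Select minimum -1 at index 1, swap -> [-10, -1, 25, 39, 7, 25]
Pass 3: Select minimum 7 at index 4, swap -> [-10, -1, 7, 39, 25, 25]
Pass 4: Select minimum 25 at index 4, swap -> [-10, -1, 7, 25, 39, 25]


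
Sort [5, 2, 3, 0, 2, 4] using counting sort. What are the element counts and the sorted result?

Count array: [1, 0, 2, 1, 1, 1]
(count[i] = number of elements equal to i)
Cumulative count: [1, 1, 3, 4, 5, 6]
Sorted: [0, 2, 2, 3, 4, 5]


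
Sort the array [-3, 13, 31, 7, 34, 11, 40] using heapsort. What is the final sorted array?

Build heap: [40, 34, 31, 7, 13, 11, -3]
Extract 40: [34, 13, 31, 7, -3, 11, 40]
Extract 34: [31, 13, 11, 7, -3, 34, 40]
Extract 31: [13, 7, 11, -3, 31, 34, 40]
Extract 13: [11, 7, -3, 13, 31, 34, 40]
Extract 11: [7, -3, 11, 13, 31, 34, 40]
Extract 7: [-3, 7, 11, 13, 31, 34, 40]


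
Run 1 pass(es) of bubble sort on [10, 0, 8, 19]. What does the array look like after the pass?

After pass 1: [0, 8, 10, 19] (2 swaps)
Total swaps: 2


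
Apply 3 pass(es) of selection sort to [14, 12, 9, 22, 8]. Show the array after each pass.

Pass 1: Select minimum 8 at index 4, swap -> [8, 12, 9, 22, 14]
Pass 2: Select minimum 9 at index 2, swap -> [8, 9, 12, 22, 14]
Pass 3: Select minimum 12 at index 2, swap -> [8, 9, 12, 22, 14]


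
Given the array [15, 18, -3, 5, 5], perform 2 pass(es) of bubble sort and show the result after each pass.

After pass 1: [15, -3, 5, 5, 18] (3 swaps)
After pass 2: [-3, 5, 5, 15, 18] (3 swaps)
Total swaps: 6


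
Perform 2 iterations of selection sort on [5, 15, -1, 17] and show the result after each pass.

Pass 1: Select minimum -1 at index 2, swap -> [-1, 15, 5, 17]
Pass 2: Select minimum 5 at index 2, swap -> [-1, 5, 15, 17]


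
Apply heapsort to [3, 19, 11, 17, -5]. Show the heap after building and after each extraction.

Build heap: [19, 17, 11, 3, -5]
Extract 19: [17, 3, 11, -5, 19]
Extract 17: [11, 3, -5, 17, 19]
Extract 11: [3, -5, 11, 17, 19]
Extract 3: [-5, 3, 11, 17, 19]


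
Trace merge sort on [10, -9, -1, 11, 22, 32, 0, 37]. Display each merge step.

Divide and conquer:
  Merge [10] + [-9] -> [-9, 10]
  Merge [-1] + [11] -> [-1, 11]
  Merge [-9, 10] + [-1, 11] -> [-9, -1, 10, 11]
  Merge [22] + [32] -> [22, 32]
  Merge [0] + [37] -> [0, 37]
  Merge [22, 32] + [0, 37] -> [0, 22, 32, 37]
  Merge [-9, -1, 10, 11] + [0, 22, 32, 37] -> [-9, -1, 0, 10, 11, 22, 32, 37]


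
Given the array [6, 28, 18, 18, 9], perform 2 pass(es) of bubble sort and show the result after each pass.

After pass 1: [6, 18, 18, 9, 28] (3 swaps)
After pass 2: [6, 18, 9, 18, 28] (1 swaps)
Total swaps: 4


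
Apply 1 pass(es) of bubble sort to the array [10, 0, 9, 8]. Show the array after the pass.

After pass 1: [0, 9, 8, 10] (3 swaps)
Total swaps: 3


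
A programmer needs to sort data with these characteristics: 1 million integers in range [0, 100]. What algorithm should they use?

Best choice: Counting sort
Reason: O(n + k) where k=100 is small; linear time beats O(n log n)


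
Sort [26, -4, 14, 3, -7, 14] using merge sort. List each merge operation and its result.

Divide and conquer:
  Merge [-4] + [14] -> [-4, 14]
  Merge [26] + [-4, 14] -> [-4, 14, 26]
  Merge [-7] + [14] -> [-7, 14]
  Merge [3] + [-7, 14] -> [-7, 3, 14]
  Merge [-4, 14, 26] + [-7, 3, 14] -> [-7, -4, 3, 14, 14, 26]


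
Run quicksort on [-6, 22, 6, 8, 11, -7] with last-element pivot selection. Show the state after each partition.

Partition 1: pivot=-7 at index 0 -> [-7, 22, 6, 8, 11, -6]
Partition 2: pivot=-6 at index 1 -> [-7, -6, 6, 8, 11, 22]
Partition 3: pivot=22 at index 5 -> [-7, -6, 6, 8, 11, 22]
Partition 4: pivot=11 at index 4 -> [-7, -6, 6, 8, 11, 22]
Partition 5: pivot=8 at index 3 -> [-7, -6, 6, 8, 11, 22]


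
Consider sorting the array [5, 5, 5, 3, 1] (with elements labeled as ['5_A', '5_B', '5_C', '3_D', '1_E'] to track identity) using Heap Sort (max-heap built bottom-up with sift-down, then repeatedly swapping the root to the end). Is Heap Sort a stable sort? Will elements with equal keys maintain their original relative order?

Trace Heap Sort on the labeled array (the key is the number; the letter only tracks identity):
  Build max-heap: [5_A, 5_B, 5_C, 3_D, 1_E]
  Swap root 5_A to index 4, re-heapify first 4 -> [5_B, 3_D, 5_C, 1_E, 5_A]
  Swap root 5_B to index 3, re-heapify first 3 -> [5_C, 3_D, 1_E, 5_B, 5_A]
  Swap root 5_C to index 2, re-heapify first 2 -> [3_D, 1_E, 5_C, 5_B, 5_A]
  Swap root 3_D to index 1, re-heapify first 1 -> [1_E, 3_D, 5_C, 5_B, 5_A]
Final order: [1_E, 3_D, 5_C, 5_B, 5_A]
Equal keys:
  value 5: originally 5_A, 5_B, 5_C; after sorting 5_C, 5_B, 5_A -> order changed
Equal keys were reordered, so Heap Sort is not stable: heap construction and root-to-end swaps move elements without regard to the original order of equal keys. (One such input is enough; an unstable sort may happen to preserve order on other inputs, but it gives no guarantee.)
Answer: Not stable


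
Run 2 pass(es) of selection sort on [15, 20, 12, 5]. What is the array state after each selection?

Pass 1: Select minimum 5 at index 3, swap -> [5, 20, 12, 15]
Pass 2: Select minimum 12 at index 2, swap -> [5, 12, 20, 15]


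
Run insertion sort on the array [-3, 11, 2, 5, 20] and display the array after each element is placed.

First element -3 is already 'sorted'
Insert 11: shifted 0 elements -> [-3, 11, 2, 5, 20]
Insert 2: shifted 1 elements -> [-3, 2, 11, 5, 20]
Insert 5: shifted 1 elements -> [-3, 2, 5, 11, 20]
Insert 20: shifted 0 elements -> [-3, 2, 5, 11, 20]


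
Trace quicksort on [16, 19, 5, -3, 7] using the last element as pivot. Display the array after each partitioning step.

Partition 1: pivot=7 at index 2 -> [5, -3, 7, 19, 16]
Partition 2: pivot=-3 at index 0 -> [-3, 5, 7, 19, 16]
Partition 3: pivot=16 at index 3 -> [-3, 5, 7, 16, 19]


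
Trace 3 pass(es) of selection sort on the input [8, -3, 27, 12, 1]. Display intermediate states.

Pass 1: Select minimum -3 at index 1, swap -> [-3, 8, 27, 12, 1]
Pass 2: Select minimum 1 at index 4, swap -> [-3, 1, 27, 12, 8]
Pass 3: Select minimum 8 at index 4, swap -> [-3, 1, 8, 12, 27]


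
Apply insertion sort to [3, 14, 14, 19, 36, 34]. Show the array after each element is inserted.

First element 3 is already 'sorted'
Insert 14: shifted 0 elements -> [3, 14, 14, 19, 36, 34]
Insert 14: shifted 0 elements -> [3, 14, 14, 19, 36, 34]
Insert 19: shifted 0 elements -> [3, 14, 14, 19, 36, 34]
Insert 36: shifted 0 elements -> [3, 14, 14, 19, 36, 34]
Insert 34: shifted 1 elements -> [3, 14, 14, 19, 34, 36]


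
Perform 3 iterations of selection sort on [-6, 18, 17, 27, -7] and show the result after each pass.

Pass 1: Select minimum -7 at index 4, swap -> [-7, 18, 17, 27, -6]
Pass 2: Select minimum -6 at index 4, swap -> [-7, -6, 17, 27, 18]
Pass 3: Select minimum 17 at index 2, swap -> [-7, -6, 17, 27, 18]


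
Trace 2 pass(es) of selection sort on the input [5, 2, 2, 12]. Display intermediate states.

Pass 1: Select minimum 2 at index 1, swap -> [2, 5, 2, 12]
Pass 2: Select minimum 2 at index 2, swap -> [2, 2, 5, 12]


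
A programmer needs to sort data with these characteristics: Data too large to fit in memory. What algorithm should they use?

Best choice: External merge sort
Reason: Minimizes disk I/O by sequential reads/writes


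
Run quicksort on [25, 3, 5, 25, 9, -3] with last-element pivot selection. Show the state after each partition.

Partition 1: pivot=-3 at index 0 -> [-3, 3, 5, 25, 9, 25]
Partition 2: pivot=25 at index 5 -> [-3, 3, 5, 25, 9, 25]
Partition 3: pivot=9 at index 3 -> [-3, 3, 5, 9, 25, 25]
Partition 4: pivot=5 at index 2 -> [-3, 3, 5, 9, 25, 25]


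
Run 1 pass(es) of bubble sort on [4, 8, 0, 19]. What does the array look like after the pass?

After pass 1: [4, 0, 8, 19] (1 swaps)
Total swaps: 1


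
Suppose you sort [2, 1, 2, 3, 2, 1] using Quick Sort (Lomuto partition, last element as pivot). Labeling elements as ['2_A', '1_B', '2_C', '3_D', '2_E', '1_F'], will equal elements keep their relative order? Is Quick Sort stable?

Trace Quick Sort on the labeled array (the key is the number; the letter only tracks identity):
  Partition indices 0..5 around pivot 1_F -> [1_B, 1_F, 2_C, 3_D, 2_E, 2_A]
  Partition indices 2..5 around pivot 2_A -> [1_B, 1_F, 2_C, 2_E, 2_A, 3_D]
  Partition indices 2..3 around pivot 2_E -> [1_B, 1_F, 2_C, 2_E, 2_A, 3_D]
Final order: [1_B, 1_F, 2_C, 2_E, 2_A, 3_D]
Equal keys:
  value 1: originally 1_B, 1_F; after sorting 1_B, 1_F -> order preserved
  value 2: originally 2_A, 2_C, 2_E; after sorting 2_C, 2_E, 2_A -> order changed
Equal keys were reordered, so Quick Sort is not stable: partition swaps elements across long distances and can reorder equal keys. (One such input is enough; an unstable sort may happen to preserve order on other inputs, but it gives no guarantee.)
Answer: Not stable


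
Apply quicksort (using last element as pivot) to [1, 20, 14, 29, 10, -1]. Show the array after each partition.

Partition 1: pivot=-1 at index 0 -> [-1, 20, 14, 29, 10, 1]
Partition 2: pivot=1 at index 1 -> [-1, 1, 14, 29, 10, 20]
Partition 3: pivot=20 at index 4 -> [-1, 1, 14, 10, 20, 29]
Partition 4: pivot=10 at index 2 -> [-1, 1, 10, 14, 20, 29]


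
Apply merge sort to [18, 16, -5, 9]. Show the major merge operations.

Divide and conquer:
  Merge [18] + [16] -> [16, 18]
  Merge [-5] + [9] -> [-5, 9]
  Merge [16, 18] + [-5, 9] -> [-5, 9, 16, 18]


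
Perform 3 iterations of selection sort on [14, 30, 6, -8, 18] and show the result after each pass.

Pass 1: Select minimum -8 at index 3, swap -> [-8, 30, 6, 14, 18]
Pass 2: Select minimum 6 at index 2, swap -> [-8, 6, 30, 14, 18]
Pass 3: Select minimum 14 at index 3, swap -> [-8, 6, 14, 30, 18]


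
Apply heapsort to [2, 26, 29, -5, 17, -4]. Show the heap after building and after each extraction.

Build heap: [29, 26, 2, -5, 17, -4]
Extract 29: [26, 17, 2, -5, -4, 29]
Extract 26: [17, -4, 2, -5, 26, 29]
Extract 17: [2, -4, -5, 17, 26, 29]
Extract 2: [-4, -5, 2, 17, 26, 29]
Extract -4: [-5, -4, 2, 17, 26, 29]


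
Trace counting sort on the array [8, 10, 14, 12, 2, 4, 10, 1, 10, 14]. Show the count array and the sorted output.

Count array: [0, 1, 1, 0, 1, 0, 0, 0, 1, 0, 3, 0, 1, 0, 2]
(count[i] = number of elements equal to i)
Cumulative count: [0, 1, 2, 2, 3, 3, 3, 3, 4, 4, 7, 7, 8, 8, 10]
Sorted: [1, 2, 4, 8, 10, 10, 10, 12, 14, 14]


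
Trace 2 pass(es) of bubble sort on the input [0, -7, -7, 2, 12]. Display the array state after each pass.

After pass 1: [-7, -7, 0, 2, 12] (2 swaps)
After pass 2: [-7, -7, 0, 2, 12] (0 swaps)
Total swaps: 2


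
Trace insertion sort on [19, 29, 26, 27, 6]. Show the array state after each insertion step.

First element 19 is already 'sorted'
Insert 29: shifted 0 elements -> [19, 29, 26, 27, 6]
Insert 26: shifted 1 elements -> [19, 26, 29, 27, 6]
Insert 27: shifted 1 elements -> [19, 26, 27, 29, 6]
Insert 6: shifted 4 elements -> [6, 19, 26, 27, 29]


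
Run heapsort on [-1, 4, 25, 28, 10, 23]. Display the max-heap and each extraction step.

Build heap: [28, 10, 25, 4, -1, 23]
Extract 28: [25, 10, 23, 4, -1, 28]
Extract 25: [23, 10, -1, 4, 25, 28]
Extract 23: [10, 4, -1, 23, 25, 28]
Extract 10: [4, -1, 10, 23, 25, 28]
Extract 4: [-1, 4, 10, 23, 25, 28]


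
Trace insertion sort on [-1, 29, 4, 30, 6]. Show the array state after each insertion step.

First element -1 is already 'sorted'
Insert 29: shifted 0 elements -> [-1, 29, 4, 30, 6]
Insert 4: shifted 1 elements -> [-1, 4, 29, 30, 6]
Insert 30: shifted 0 elements -> [-1, 4, 29, 30, 6]
Insert 6: shifted 2 elements -> [-1, 4, 6, 29, 30]


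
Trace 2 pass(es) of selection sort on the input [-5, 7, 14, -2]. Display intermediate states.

Pass 1: Select minimum -5 at index 0, swap -> [-5, 7, 14, -2]
Pass 2: Select minimum -2 at index 3, swap -> [-5, -2, 14, 7]


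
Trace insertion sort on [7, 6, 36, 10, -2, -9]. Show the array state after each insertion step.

First element 7 is already 'sorted'
Insert 6: shifted 1 elements -> [6, 7, 36, 10, -2, -9]
Insert 36: shifted 0 elements -> [6, 7, 36, 10, -2, -9]
Insert 10: shifted 1 elements -> [6, 7, 10, 36, -2, -9]
Insert -2: shifted 4 elements -> [-2, 6, 7, 10, 36, -9]
Insert -9: shifted 5 elements -> [-9, -2, 6, 7, 10, 36]


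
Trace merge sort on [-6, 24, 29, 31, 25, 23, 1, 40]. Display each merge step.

Divide and conquer:
  Merge [-6] + [24] -> [-6, 24]
  Merge [29] + [31] -> [29, 31]
  Merge [-6, 24] + [29, 31] -> [-6, 24, 29, 31]
  Merge [25] + [23] -> [23, 25]
  Merge [1] + [40] -> [1, 40]
  Merge [23, 25] + [1, 40] -> [1, 23, 25, 40]
  Merge [-6, 24, 29, 31] + [1, 23, 25, 40] -> [-6, 1, 23, 24, 25, 29, 31, 40]


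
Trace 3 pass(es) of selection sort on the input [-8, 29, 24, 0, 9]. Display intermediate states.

Pass 1: Select minimum -8 at index 0, swap -> [-8, 29, 24, 0, 9]
Pass 2: Select minimum 0 at index 3, swap -> [-8, 0, 24, 29, 9]
Pass 3: Select minimum 9 at index 4, swap -> [-8, 0, 9, 29, 24]


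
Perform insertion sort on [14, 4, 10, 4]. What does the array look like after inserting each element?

First element 14 is already 'sorted'
Insert 4: shifted 1 elements -> [4, 14, 10, 4]
Insert 10: shifted 1 elements -> [4, 10, 14, 4]
Insert 4: shifted 2 elements -> [4, 4, 10, 14]


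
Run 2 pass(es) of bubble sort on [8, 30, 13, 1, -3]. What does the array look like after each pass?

After pass 1: [8, 13, 1, -3, 30] (3 swaps)
After pass 2: [8, 1, -3, 13, 30] (2 swaps)
Total swaps: 5


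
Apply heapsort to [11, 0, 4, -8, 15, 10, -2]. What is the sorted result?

Build heap: [15, 11, 10, -8, 0, 4, -2]
Extract 15: [11, 0, 10, -8, -2, 4, 15]
Extract 11: [10, 0, 4, -8, -2, 11, 15]
Extract 10: [4, 0, -2, -8, 10, 11, 15]
Extract 4: [0, -8, -2, 4, 10, 11, 15]
Extract 0: [-2, -8, 0, 4, 10, 11, 15]
Extract -2: [-8, -2, 0, 4, 10, 11, 15]


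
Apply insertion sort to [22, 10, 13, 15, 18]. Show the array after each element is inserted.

First element 22 is already 'sorted'
Insert 10: shifted 1 elements -> [10, 22, 13, 15, 18]
Insert 13: shifted 1 elements -> [10, 13, 22, 15, 18]
Insert 15: shifted 1 elements -> [10, 13, 15, 22, 18]
Insert 18: shifted 1 elements -> [10, 13, 15, 18, 22]


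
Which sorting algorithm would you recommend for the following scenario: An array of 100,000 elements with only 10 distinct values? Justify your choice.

Best choice: 3-way quicksort or Counting sort
Reason: 3-way (Dutch national flag) partitioning groups every copy of the pivot together, so with only d=10 distinct keys quicksort finishes in O(n log d) expected time, which is effectively linear; counting sort runs in O(n + k) where k is the size of the key range (not the number of distinct values), so it is linear when the 10 values are integers drawn from a small known range


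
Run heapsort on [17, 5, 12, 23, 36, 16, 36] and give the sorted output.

Build heap: [36, 23, 36, 17, 5, 16, 12]
Extract 36: [36, 23, 16, 17, 5, 12, 36]
Extract 36: [23, 17, 16, 12, 5, 36, 36]
Extract 23: [17, 12, 16, 5, 23, 36, 36]
Extract 17: [16, 12, 5, 17, 23, 36, 36]
Extract 16: [12, 5, 16, 17, 23, 36, 36]
Extract 12: [5, 12, 16, 17, 23, 36, 36]


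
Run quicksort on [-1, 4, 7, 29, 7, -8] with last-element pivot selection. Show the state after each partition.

Partition 1: pivot=-8 at index 0 -> [-8, 4, 7, 29, 7, -1]
Partition 2: pivot=-1 at index 1 -> [-8, -1, 7, 29, 7, 4]
Partition 3: pivot=4 at index 2 -> [-8, -1, 4, 29, 7, 7]
Partition 4: pivot=7 at index 4 -> [-8, -1, 4, 7, 7, 29]


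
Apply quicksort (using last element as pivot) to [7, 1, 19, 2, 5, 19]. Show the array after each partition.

Partition 1: pivot=19 at index 5 -> [7, 1, 19, 2, 5, 19]
Partition 2: pivot=5 at index 2 -> [1, 2, 5, 7, 19, 19]
Partition 3: pivot=2 at index 1 -> [1, 2, 5, 7, 19, 19]
Partition 4: pivot=19 at index 4 -> [1, 2, 5, 7, 19, 19]


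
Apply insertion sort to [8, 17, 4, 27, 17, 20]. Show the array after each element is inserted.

First element 8 is already 'sorted'
Insert 17: shifted 0 elements -> [8, 17, 4, 27, 17, 20]
Insert 4: shifted 2 elements -> [4, 8, 17, 27, 17, 20]
Insert 27: shifted 0 elements -> [4, 8, 17, 27, 17, 20]
Insert 17: shifted 1 elements -> [4, 8, 17, 17, 27, 20]
Insert 20: shifted 1 elements -> [4, 8, 17, 17, 20, 27]


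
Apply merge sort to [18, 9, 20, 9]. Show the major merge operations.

Divide and conquer:
  Merge [18] + [9] -> [9, 18]
  Merge [20] + [9] -> [9, 20]
  Merge [9, 18] + [9, 20] -> [9, 9, 18, 20]


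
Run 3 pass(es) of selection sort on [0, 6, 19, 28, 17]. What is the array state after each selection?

Pass 1: Select minimum 0 at index 0, swap -> [0, 6, 19, 28, 17]
Pass 2: Select minimum 6 at index 1, swap -> [0, 6, 19, 28, 17]
Pass 3: Select minimum 17 at index 4, swap -> [0, 6, 17, 28, 19]


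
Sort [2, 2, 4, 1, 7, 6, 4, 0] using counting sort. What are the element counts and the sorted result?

Count array: [1, 1, 2, 0, 2, 0, 1, 1]
(count[i] = number of elements equal to i)
Cumulative count: [1, 2, 4, 4, 6, 6, 7, 8]
Sorted: [0, 1, 2, 2, 4, 4, 6, 7]


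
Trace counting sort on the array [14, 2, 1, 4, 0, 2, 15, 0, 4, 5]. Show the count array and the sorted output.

Count array: [2, 1, 2, 0, 2, 1, 0, 0, 0, 0, 0, 0, 0, 0, 1, 1]
(count[i] = number of elements equal to i)
Cumulative count: [2, 3, 5, 5, 7, 8, 8, 8, 8, 8, 8, 8, 8, 8, 9, 10]
Sorted: [0, 0, 1, 2, 2, 4, 4, 5, 14, 15]


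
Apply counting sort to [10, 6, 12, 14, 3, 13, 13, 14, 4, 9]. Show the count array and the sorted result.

Count array: [0, 0, 0, 1, 1, 0, 1, 0, 0, 1, 1, 0, 1, 2, 2]
(count[i] = number of elements equal to i)
Cumulative count: [0, 0, 0, 1, 2, 2, 3, 3, 3, 4, 5, 5, 6, 8, 10]
Sorted: [3, 4, 6, 9, 10, 12, 13, 13, 14, 14]


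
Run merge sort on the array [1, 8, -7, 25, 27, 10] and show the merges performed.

Divide and conquer:
  Merge [8] + [-7] -> [-7, 8]
  Merge [1] + [-7, 8] -> [-7, 1, 8]
  Merge [27] + [10] -> [10, 27]
  Merge [25] + [10, 27] -> [10, 25, 27]
  Merge [-7, 1, 8] + [10, 25, 27] -> [-7, 1, 8, 10, 25, 27]


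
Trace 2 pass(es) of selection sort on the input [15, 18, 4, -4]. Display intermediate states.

Pass 1: Select minimum -4 at index 3, swap -> [-4, 18, 4, 15]
Pass 2: Select minimum 4 at index 2, swap -> [-4, 4, 18, 15]


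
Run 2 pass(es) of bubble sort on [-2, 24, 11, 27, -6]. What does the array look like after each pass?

After pass 1: [-2, 11, 24, -6, 27] (2 swaps)
After pass 2: [-2, 11, -6, 24, 27] (1 swaps)
Total swaps: 3


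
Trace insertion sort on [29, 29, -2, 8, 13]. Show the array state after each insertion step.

First element 29 is already 'sorted'
Insert 29: shifted 0 elements -> [29, 29, -2, 8, 13]
Insert -2: shifted 2 elements -> [-2, 29, 29, 8, 13]
Insert 8: shifted 2 elements -> [-2, 8, 29, 29, 13]
Insert 13: shifted 2 elements -> [-2, 8, 13, 29, 29]


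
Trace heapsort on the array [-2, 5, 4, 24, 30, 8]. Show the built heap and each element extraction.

Build heap: [30, 24, 8, -2, 5, 4]
Extract 30: [24, 5, 8, -2, 4, 30]
Extract 24: [8, 5, 4, -2, 24, 30]
Extract 8: [5, -2, 4, 8, 24, 30]
Extract 5: [4, -2, 5, 8, 24, 30]
Extract 4: [-2, 4, 5, 8, 24, 30]


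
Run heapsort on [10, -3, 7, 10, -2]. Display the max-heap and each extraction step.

Build heap: [10, 10, 7, -3, -2]
Extract 10: [10, -2, 7, -3, 10]
Extract 10: [7, -2, -3, 10, 10]
Extract 7: [-2, -3, 7, 10, 10]
Extract -2: [-3, -2, 7, 10, 10]
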